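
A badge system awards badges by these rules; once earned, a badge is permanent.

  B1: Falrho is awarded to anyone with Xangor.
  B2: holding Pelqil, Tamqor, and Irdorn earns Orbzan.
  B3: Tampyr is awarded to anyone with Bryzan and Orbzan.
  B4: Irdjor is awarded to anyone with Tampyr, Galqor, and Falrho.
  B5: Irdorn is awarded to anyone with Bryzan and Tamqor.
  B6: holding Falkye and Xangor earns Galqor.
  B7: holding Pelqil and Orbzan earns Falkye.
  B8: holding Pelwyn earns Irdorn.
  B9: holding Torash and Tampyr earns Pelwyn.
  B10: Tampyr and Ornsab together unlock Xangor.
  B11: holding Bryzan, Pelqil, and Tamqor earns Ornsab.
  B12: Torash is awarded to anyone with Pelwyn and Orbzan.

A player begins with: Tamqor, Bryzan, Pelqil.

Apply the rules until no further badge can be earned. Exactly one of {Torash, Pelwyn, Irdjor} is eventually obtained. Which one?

With Bryzan and Tamqor, Irdorn is earned (B5).
With Bryzan, Pelqil, and Tamqor, Ornsab is earned (B11).
With Pelqil, Tamqor, and Irdorn, Orbzan is earned (B2).
With Bryzan and Orbzan, Tampyr is earned (B3).
With Pelqil and Orbzan, Falkye is earned (B7).
With Tampyr and Ornsab, Xangor is earned (B10).
With Falkye and Xangor, Galqor is earned (B6).
With Xangor, Falrho is earned (B1).
With Tampyr, Galqor, and Falrho, Irdjor is earned (B4).
Torash would need Pelwyn and Orbzan (B12), but Pelwyn is never earned. Pelwyn would need Torash and Tampyr (B9), but Torash is never earned.

Irdjor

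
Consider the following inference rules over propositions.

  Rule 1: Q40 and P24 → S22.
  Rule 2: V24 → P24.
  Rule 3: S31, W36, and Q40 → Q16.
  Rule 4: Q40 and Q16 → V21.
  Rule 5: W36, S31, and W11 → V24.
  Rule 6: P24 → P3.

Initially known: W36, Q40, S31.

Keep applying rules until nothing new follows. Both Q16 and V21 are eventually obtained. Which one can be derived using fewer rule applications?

Q16

Q16: From S31, W36, and Q40, Rule 3 gives Q16. [1 rule application]
V21: From S31, W36, and Q40, Rule 3 gives Q16. From Q40 and Q16, Rule 4 gives V21. [2 rule applications]
Q16 needs fewer.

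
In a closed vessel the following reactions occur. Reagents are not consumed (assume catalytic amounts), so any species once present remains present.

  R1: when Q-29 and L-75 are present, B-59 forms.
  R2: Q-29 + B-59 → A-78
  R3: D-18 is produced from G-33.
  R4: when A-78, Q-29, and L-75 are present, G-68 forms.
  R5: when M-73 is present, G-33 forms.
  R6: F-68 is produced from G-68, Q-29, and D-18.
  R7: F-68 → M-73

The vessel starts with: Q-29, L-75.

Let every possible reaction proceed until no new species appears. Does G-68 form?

Yes

Q-29 and L-75 present → B-59 forms (R1).
Q-29 and B-59 present → A-78 forms (R2).
A-78, Q-29, and L-75 present → G-68 forms (R4).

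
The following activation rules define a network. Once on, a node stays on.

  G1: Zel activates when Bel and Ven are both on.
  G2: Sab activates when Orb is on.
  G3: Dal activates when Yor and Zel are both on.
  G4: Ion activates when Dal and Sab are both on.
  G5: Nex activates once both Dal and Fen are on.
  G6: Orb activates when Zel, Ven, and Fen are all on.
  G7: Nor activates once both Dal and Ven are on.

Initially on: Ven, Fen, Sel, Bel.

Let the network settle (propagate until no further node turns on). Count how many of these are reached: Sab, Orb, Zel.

G1: Bel and Ven on → Zel on.
G6: Zel, Ven, and Fen on → Orb on.
Orb is on, so Sab activates (G2).
Sab: reached.
Orb: reached.
Zel: reached.
All 3 are reached.

3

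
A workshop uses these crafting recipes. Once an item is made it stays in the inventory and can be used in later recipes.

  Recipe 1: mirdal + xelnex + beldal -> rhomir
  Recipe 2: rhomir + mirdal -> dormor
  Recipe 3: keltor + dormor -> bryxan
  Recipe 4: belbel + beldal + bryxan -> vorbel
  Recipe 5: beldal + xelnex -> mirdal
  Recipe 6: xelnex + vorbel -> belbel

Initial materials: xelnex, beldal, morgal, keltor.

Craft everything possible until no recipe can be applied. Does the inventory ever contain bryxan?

Using Recipe 5, beldal and xelnex make mirdal.
Using Recipe 1, mirdal, xelnex, and beldal make rhomir.
Using Recipe 2, rhomir and mirdal make dormor.
Using Recipe 3, keltor and dormor make bryxan.

Yes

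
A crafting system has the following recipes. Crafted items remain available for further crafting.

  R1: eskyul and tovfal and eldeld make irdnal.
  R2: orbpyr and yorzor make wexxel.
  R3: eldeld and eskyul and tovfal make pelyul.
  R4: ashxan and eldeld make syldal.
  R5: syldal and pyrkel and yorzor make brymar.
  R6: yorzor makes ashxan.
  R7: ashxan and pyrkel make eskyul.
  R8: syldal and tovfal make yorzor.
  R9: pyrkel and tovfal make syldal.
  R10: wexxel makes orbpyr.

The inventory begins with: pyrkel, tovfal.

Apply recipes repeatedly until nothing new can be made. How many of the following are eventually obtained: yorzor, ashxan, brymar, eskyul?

4

Using R9, pyrkel and tovfal make syldal.
syldal and tovfal → yorzor (R8).
syldal and pyrkel and yorzor → brymar (R5).
Using R6, yorzor makes ashxan.
ashxan and pyrkel → eskyul (R7).
yorzor: reached.
ashxan: reached.
brymar: reached.
eskyul: reached.
All 4 are reached.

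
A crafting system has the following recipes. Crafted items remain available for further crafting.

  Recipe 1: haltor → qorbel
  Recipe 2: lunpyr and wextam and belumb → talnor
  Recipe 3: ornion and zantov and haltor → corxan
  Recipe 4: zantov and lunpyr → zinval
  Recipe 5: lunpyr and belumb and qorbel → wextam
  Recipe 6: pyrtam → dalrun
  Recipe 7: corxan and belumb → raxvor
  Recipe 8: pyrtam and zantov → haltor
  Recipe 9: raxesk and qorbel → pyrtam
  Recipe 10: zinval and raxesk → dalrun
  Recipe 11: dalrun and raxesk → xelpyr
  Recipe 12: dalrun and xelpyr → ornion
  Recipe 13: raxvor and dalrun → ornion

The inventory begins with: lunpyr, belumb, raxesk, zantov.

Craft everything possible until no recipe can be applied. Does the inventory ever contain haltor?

haltor would need pyrtam and zantov (Recipe 8), but pyrtam is never obtained.

No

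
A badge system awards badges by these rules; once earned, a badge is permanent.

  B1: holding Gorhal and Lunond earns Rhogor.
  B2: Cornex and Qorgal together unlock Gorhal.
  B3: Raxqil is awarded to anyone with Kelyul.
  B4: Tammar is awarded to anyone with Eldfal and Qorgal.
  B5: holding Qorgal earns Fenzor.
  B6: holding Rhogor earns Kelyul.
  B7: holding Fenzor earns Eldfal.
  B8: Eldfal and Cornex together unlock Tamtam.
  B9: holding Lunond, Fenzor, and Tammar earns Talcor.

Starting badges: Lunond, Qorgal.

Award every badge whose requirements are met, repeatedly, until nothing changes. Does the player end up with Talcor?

Yes

With Qorgal, Fenzor is earned (B5).
With Fenzor, Eldfal is earned (B7).
With Eldfal and Qorgal, Tammar is earned (B4).
With Lunond, Fenzor, and Tammar, Talcor is earned (B9).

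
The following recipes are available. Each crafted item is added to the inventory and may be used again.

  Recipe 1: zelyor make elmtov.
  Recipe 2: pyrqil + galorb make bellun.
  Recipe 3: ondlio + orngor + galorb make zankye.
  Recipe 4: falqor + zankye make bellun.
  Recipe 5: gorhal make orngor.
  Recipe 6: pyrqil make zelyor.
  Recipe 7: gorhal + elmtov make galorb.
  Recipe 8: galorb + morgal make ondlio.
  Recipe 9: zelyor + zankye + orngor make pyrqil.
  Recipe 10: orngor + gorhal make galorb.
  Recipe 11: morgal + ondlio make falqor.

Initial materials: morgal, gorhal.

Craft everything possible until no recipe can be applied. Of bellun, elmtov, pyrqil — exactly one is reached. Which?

Using Recipe 5, gorhal makes orngor.
Using Recipe 10, orngor and gorhal make galorb.
Using Recipe 8, galorb and morgal make ondlio.
ondlio + orngor + galorb → zankye (Recipe 3).
Using Recipe 11, morgal and ondlio make falqor.
Using Recipe 4, falqor and zankye make bellun.
pyrqil would need zelyor, zankye, and orngor (Recipe 9), but zelyor is never obtained. elmtov would need zelyor (Recipe 1), but zelyor is never obtained.

bellun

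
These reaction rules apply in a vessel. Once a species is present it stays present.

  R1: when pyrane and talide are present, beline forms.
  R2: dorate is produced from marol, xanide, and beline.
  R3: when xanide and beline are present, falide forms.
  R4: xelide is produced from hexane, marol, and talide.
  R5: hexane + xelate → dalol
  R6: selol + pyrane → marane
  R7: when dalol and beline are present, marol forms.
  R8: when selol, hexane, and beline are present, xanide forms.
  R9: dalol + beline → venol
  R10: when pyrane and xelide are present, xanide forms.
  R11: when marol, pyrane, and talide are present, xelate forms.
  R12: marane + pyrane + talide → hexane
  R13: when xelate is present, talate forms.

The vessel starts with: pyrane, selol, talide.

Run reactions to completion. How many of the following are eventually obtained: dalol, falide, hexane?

pyrane and talide present → beline forms (R1).
selol and pyrane present → marane forms (R6).
marane, pyrane, and talide present → hexane forms (R12).
selol, hexane, and beline present → xanide forms (R8).
xanide and beline present → falide forms (R3).
dalol would need hexane and xelate (R5), but xelate never forms.
falide: reached.
hexane: reached.
Reached: falide and hexane — 2 of the 3.

2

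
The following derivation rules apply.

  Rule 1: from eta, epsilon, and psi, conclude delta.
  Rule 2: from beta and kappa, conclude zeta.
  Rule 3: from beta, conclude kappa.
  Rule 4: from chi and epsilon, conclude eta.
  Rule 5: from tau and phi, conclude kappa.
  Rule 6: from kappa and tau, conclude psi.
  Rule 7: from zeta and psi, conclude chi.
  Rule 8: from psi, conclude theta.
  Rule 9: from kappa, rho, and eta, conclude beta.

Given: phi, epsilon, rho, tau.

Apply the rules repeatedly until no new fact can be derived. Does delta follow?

No

delta would need eta, epsilon, and psi (Rule 1), but eta is never established.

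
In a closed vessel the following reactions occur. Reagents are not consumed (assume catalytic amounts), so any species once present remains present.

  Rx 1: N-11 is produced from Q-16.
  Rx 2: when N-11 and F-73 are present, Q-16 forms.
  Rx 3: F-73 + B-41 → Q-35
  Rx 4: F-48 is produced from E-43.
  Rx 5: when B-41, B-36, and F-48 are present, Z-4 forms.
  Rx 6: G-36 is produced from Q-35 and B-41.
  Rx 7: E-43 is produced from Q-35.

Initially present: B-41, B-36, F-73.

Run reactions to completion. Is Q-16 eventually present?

Q-16 would need N-11 and F-73 (Rx 2), but N-11 never forms.

No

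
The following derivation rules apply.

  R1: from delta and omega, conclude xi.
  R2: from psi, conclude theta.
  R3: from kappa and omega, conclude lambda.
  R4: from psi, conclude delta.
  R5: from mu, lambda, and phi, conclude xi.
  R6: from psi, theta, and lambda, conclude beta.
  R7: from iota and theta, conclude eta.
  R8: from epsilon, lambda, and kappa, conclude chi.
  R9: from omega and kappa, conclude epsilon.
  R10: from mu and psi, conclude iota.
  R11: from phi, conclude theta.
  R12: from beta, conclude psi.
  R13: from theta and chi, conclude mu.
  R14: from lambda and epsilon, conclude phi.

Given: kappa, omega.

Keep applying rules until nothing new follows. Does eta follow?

eta would need iota and theta (R7), but iota is never established.

No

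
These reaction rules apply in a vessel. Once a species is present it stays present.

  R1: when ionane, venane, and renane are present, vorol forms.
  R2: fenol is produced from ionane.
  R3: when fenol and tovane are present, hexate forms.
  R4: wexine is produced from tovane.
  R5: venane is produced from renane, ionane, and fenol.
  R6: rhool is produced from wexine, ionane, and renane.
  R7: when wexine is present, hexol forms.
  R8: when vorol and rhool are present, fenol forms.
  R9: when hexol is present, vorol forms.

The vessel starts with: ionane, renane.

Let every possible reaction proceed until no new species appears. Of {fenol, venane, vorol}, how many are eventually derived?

3

ionane present → fenol forms (R2).
renane, ionane, and fenol present → venane forms (R5).
ionane, venane, and renane present → vorol forms (R1).
fenol: reached.
venane: reached.
vorol: reached.
All 3 are reached.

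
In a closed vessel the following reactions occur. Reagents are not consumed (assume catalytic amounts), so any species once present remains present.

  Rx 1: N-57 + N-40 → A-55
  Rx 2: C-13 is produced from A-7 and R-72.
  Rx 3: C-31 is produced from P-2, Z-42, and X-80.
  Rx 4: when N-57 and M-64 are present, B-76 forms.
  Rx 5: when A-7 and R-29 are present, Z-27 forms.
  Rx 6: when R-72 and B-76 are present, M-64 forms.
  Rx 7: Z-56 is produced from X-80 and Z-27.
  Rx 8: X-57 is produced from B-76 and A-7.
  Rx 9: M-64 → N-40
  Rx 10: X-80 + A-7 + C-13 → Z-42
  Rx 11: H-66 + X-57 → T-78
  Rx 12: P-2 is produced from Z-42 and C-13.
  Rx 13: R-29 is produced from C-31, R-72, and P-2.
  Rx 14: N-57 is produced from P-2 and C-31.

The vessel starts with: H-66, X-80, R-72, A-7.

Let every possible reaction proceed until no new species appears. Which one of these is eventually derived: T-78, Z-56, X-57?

Z-56

A-7 and R-72 present → C-13 forms (Rx 2).
X-80, A-7, and C-13 present → Z-42 forms (Rx 10).
Z-42 and C-13 present → P-2 forms (Rx 12).
P-2, Z-42, and X-80 present → C-31 forms (Rx 3).
C-31, R-72, and P-2 present → R-29 forms (Rx 13).
A-7 and R-29 present → Z-27 forms (Rx 5).
X-80 and Z-27 present → Z-56 forms (Rx 7).
T-78 would need H-66 and X-57 (Rx 11), but X-57 never forms. X-57 would need B-76 and A-7 (Rx 8), but B-76 never forms.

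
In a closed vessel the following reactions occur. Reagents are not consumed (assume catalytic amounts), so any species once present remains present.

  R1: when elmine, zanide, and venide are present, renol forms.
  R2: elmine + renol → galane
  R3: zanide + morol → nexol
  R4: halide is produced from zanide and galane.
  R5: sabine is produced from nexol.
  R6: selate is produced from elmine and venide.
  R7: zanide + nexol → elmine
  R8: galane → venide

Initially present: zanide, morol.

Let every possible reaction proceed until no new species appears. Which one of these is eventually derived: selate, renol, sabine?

zanide and morol present → nexol forms (R3).
nexol present → sabine forms (R5).
renol would need elmine, zanide, and venide (R1), but venide never forms. selate would need elmine and venide (R6), but venide never forms.

sabine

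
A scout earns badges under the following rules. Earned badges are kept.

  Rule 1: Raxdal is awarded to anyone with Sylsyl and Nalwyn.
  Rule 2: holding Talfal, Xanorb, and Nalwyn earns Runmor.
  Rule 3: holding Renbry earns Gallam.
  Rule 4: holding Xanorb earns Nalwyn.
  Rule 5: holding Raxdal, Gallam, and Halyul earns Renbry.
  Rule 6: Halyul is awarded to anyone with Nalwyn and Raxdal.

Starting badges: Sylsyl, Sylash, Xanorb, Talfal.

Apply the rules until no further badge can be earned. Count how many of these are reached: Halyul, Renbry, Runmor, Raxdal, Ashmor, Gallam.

With Xanorb, Nalwyn is earned (Rule 4).
With Talfal, Xanorb, and Nalwyn, Runmor is earned (Rule 2).
With Sylsyl and Nalwyn, Raxdal is earned (Rule 1).
With Nalwyn and Raxdal, Halyul is earned (Rule 6).
Halyul: reached.
Renbry would need Raxdal, Gallam, and Halyul (Rule 5), but Gallam is never earned.
Runmor: reached.
Raxdal: reached.
No rule produces Ashmor, and it is not given.
Gallam would need Renbry (Rule 3), but Renbry is never earned.
Reached: Halyul, Runmor, and Raxdal — 3 of the 6.

3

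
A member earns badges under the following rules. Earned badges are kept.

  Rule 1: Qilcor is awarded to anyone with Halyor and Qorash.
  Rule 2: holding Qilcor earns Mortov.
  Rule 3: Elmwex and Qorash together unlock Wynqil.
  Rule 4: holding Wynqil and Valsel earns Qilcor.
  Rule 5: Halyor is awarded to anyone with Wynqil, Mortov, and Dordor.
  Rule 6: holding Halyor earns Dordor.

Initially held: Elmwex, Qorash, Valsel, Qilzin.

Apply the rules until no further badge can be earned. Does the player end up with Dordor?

No

Dordor would need Halyor (Rule 6), but Halyor is never earned.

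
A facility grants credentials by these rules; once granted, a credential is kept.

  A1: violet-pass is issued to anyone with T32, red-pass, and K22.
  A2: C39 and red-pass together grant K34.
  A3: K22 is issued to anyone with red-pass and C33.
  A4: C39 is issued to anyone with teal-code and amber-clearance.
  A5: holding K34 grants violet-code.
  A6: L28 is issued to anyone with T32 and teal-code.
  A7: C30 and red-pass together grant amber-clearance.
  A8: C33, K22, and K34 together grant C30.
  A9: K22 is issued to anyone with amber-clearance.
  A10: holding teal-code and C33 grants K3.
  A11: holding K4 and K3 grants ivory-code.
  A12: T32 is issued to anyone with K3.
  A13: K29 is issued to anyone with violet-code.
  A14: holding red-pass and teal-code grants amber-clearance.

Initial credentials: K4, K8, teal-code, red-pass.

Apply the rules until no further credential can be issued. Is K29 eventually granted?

Holding red-pass and teal-code grants amber-clearance (A14).
Holding teal-code and amber-clearance grants C39 (A4).
Holding C39 and red-pass grants K34 (A2).
Holding K34 grants violet-code (A5).
Holding violet-code grants K29 (A13).

Yes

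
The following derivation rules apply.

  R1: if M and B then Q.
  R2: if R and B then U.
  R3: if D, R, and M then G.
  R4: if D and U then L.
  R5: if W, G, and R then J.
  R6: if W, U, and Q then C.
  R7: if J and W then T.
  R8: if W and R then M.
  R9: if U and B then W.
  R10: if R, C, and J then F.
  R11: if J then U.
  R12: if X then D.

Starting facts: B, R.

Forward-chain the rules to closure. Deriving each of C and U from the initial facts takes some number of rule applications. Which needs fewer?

U: From R and B, R2 gives U. [1 rule application]
C: From R and B, R2 gives U. From U and B, R9 gives W. From W and R, R8 gives M. From M and B, R1 gives Q. From W, U, and Q, R6 gives C. [5 rule applications]
U needs fewer.

U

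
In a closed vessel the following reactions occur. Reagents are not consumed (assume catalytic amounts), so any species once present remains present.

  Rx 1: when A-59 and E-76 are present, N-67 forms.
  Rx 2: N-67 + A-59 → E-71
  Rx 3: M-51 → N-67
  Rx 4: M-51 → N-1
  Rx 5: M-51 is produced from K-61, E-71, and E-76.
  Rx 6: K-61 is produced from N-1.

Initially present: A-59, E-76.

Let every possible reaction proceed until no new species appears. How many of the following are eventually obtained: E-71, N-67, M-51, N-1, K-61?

2

A-59 and E-76 present → N-67 forms (Rx 1).
N-67 and A-59 present → E-71 forms (Rx 2).
E-71: reached.
N-67: reached.
M-51 would need K-61, E-71, and E-76 (Rx 5), but K-61 never forms.
N-1 would need M-51 (Rx 4), but M-51 never forms.
K-61 would need N-1 (Rx 6), but N-1 never forms.
Reached: E-71 and N-67 — 2 of the 5.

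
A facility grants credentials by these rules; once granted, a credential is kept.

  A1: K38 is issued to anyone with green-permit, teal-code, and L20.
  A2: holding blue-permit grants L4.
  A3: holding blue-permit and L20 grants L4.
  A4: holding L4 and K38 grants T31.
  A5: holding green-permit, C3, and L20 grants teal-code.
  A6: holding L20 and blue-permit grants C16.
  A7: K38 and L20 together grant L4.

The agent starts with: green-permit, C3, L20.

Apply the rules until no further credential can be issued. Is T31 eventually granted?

Yes

Holding green-permit, C3, and L20 grants teal-code (A5).
Holding green-permit, teal-code, and L20 grants K38 (A1).
Holding K38 and L20 grants L4 (A7).
Holding L4 and K38 grants T31 (A4).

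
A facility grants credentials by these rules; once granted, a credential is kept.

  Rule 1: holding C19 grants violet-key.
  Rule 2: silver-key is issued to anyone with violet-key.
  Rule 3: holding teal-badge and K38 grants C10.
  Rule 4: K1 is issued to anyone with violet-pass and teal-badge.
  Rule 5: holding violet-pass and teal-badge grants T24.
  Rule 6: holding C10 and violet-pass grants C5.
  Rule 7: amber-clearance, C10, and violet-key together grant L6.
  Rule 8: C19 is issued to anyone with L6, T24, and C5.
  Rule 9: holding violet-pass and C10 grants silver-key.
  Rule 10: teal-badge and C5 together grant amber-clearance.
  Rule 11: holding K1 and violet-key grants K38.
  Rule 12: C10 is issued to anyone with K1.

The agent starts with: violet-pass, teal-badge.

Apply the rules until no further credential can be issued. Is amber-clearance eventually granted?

Yes

Holding violet-pass and teal-badge grants K1 (Rule 4).
Holding K1 grants C10 (Rule 12).
Holding C10 and violet-pass grants C5 (Rule 6).
Holding teal-badge and C5 grants amber-clearance (Rule 10).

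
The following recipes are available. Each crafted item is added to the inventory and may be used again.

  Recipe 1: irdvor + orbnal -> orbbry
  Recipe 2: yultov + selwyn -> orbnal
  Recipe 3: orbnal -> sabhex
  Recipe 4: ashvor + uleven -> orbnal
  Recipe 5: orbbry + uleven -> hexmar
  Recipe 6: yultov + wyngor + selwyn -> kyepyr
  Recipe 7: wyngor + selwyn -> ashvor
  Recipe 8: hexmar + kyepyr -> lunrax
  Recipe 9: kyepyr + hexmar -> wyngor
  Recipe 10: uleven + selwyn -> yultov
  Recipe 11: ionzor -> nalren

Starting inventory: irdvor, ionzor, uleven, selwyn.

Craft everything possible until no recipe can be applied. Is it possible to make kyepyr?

No

kyepyr would need yultov, wyngor, and selwyn (Recipe 6), but wyngor is never obtained.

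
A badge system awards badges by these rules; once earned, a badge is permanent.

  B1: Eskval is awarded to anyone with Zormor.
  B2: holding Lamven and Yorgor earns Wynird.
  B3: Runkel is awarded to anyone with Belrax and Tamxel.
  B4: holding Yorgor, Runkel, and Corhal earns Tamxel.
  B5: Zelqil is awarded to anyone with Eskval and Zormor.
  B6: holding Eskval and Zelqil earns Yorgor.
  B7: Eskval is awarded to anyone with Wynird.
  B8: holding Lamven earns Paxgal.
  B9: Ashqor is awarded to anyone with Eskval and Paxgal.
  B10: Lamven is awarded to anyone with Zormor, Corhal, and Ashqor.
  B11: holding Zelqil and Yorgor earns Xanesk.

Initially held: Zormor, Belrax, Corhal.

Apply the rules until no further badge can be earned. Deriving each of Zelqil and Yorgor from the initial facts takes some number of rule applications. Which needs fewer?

Zelqil: With Zormor, Eskval is earned (B1). With Eskval and Zormor, Zelqil is earned (B5). [2 rule applications]
Yorgor: With Zormor, Eskval is earned (B1). With Eskval and Zormor, Zelqil is earned (B5). With Eskval and Zelqil, Yorgor is earned (B6). [3 rule applications]
Zelqil needs fewer.

Zelqil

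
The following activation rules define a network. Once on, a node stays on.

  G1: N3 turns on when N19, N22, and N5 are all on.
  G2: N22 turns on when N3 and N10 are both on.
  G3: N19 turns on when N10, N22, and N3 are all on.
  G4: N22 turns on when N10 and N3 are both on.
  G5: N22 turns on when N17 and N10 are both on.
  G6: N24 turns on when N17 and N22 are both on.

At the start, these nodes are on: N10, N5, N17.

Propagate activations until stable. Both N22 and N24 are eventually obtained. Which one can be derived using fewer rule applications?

N22: N17 and N10 are on, so N22 turns on (G5). [1 rule application]
N24: G5: N17 and N10 on → N22 on. G6: N17 and N22 on → N24 on. [2 rule applications]
N22 needs fewer.

N22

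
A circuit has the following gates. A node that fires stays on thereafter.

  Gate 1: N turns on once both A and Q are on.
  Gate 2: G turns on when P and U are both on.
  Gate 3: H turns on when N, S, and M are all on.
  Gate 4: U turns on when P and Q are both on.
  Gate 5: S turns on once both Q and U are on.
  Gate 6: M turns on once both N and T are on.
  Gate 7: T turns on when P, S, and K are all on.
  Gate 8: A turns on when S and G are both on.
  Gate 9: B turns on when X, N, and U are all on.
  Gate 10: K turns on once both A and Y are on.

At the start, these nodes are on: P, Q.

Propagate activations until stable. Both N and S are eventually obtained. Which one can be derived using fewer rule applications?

S

S: P and Q are on, so U turns on (Gate 4). Q and U are on, so S turns on (Gate 5). [2 rule applications]
N: Gate 4: P and Q on → U on. Gate 2: P and U on → G on. Q and U are on, so S turns on (Gate 5). S and G are on, so A turns on (Gate 8). Gate 1: A and Q on → N on. [5 rule applications]
S needs fewer.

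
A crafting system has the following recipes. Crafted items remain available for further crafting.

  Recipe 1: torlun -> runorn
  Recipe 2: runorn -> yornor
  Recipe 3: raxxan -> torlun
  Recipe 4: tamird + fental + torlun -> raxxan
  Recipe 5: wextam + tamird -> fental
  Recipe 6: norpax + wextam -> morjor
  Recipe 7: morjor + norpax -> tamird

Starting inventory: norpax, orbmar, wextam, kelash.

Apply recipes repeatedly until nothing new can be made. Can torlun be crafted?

torlun would need raxxan (Recipe 3), but raxxan is never obtained.

No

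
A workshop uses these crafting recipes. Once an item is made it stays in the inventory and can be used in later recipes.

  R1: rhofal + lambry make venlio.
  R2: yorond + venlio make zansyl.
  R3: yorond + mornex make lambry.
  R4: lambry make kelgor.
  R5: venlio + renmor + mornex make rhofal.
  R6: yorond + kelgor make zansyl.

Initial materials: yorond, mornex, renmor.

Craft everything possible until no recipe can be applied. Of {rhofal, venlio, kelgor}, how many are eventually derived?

yorond + mornex → lambry (R3).
Using R4, lambry makes kelgor.
rhofal would need venlio, renmor, and mornex (R5), but venlio is never obtained.
venlio would need rhofal and lambry (R1), but rhofal is never obtained.
kelgor: reached.
Reached: kelgor — 1 of the 3.

1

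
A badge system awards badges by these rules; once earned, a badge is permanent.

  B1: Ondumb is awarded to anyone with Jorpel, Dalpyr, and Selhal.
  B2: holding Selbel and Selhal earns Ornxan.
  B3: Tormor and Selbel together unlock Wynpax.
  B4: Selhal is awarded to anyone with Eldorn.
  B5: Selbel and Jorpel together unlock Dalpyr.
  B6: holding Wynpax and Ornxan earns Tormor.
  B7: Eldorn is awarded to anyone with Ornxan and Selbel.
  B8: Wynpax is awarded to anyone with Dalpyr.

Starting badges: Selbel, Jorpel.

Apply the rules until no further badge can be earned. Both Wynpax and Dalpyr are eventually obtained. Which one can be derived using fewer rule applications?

Dalpyr

Dalpyr: With Selbel and Jorpel, Dalpyr is earned (B5). [1 rule application]
Wynpax: With Selbel and Jorpel, Dalpyr is earned (B5). With Dalpyr, Wynpax is earned (B8). [2 rule applications]
Dalpyr needs fewer.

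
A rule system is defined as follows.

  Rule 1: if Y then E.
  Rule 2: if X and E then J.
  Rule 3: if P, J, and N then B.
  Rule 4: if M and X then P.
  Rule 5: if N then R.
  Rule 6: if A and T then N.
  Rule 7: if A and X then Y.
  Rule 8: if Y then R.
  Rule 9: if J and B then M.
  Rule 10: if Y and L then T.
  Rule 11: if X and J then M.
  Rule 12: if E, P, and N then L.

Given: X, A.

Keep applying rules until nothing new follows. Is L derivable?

L would need E, P, and N (Rule 12), but N is never established.

No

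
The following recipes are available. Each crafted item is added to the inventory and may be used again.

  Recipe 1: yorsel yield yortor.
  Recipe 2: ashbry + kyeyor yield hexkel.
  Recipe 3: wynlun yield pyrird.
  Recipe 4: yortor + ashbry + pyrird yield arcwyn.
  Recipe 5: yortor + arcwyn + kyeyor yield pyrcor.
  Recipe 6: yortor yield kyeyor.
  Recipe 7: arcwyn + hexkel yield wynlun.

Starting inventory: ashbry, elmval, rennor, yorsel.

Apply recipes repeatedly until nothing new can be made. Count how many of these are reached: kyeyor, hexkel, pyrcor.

2

Using Recipe 1, yorsel makes yortor.
yortor → kyeyor (Recipe 6).
ashbry + kyeyor → hexkel (Recipe 2).
kyeyor: reached.
hexkel: reached.
pyrcor would need yortor, arcwyn, and kyeyor (Recipe 5), but arcwyn is never obtained.
Reached: kyeyor and hexkel — 2 of the 3.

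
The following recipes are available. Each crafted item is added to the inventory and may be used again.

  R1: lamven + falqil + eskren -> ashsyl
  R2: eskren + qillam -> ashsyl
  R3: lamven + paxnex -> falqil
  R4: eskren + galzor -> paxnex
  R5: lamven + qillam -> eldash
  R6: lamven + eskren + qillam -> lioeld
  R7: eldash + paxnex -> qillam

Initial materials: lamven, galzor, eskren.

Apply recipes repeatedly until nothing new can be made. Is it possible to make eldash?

No

eldash would need lamven and qillam (R5), but qillam is never obtained.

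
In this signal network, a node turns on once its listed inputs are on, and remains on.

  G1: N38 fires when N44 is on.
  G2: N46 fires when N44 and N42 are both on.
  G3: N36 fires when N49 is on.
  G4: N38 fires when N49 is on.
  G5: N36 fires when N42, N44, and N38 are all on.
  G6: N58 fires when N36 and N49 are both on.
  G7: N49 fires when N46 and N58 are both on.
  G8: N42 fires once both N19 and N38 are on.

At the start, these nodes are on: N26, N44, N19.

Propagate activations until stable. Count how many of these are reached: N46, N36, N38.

G1: N44 on → N38 on.
G8: N19 and N38 on → N42 on.
G5: N42, N44, and N38 on → N36 on.
N44 and N42 are on, so N46 fires (G2).
N46: reached.
N36: reached.
N38: reached.
All 3 are reached.

3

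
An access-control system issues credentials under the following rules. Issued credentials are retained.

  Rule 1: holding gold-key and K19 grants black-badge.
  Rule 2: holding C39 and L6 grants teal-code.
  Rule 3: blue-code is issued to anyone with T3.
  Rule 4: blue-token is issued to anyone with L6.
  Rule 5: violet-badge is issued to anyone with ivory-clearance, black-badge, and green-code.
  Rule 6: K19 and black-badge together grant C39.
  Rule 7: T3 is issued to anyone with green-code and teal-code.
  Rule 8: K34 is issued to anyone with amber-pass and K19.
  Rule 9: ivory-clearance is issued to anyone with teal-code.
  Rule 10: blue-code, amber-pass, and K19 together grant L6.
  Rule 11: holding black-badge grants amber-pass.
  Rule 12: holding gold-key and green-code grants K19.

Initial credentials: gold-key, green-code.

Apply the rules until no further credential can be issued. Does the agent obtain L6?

L6 would need blue-code, amber-pass, and K19 (Rule 10), but blue-code is never granted.

No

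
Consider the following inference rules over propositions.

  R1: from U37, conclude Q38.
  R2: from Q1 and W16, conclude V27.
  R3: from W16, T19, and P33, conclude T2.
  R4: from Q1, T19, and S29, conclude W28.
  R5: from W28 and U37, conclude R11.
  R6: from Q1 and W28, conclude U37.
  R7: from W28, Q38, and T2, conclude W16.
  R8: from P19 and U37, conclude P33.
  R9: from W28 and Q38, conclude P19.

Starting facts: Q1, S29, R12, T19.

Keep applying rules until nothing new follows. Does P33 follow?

Q1, T19, and S29 hold, so W28 follows (R4).
Q1 and W28 hold, so U37 follows (R6).
From U37, R1 gives Q38.
W28 and Q38 hold, so P19 follows (R9).
P19 and U37 hold, so P33 follows (R8).

Yes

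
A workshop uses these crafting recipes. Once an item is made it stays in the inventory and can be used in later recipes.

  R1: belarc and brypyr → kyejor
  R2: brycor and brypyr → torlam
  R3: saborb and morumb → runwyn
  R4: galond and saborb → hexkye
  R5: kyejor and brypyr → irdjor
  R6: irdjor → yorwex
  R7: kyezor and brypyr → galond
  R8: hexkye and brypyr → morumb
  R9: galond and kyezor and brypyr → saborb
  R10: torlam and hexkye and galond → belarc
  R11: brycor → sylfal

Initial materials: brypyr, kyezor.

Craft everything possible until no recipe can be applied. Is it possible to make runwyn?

Yes

kyezor and brypyr → galond (R7).
galond and kyezor and brypyr → saborb (R9).
galond and saborb → hexkye (R4).
hexkye and brypyr → morumb (R8).
Using R3, saborb and morumb make runwyn.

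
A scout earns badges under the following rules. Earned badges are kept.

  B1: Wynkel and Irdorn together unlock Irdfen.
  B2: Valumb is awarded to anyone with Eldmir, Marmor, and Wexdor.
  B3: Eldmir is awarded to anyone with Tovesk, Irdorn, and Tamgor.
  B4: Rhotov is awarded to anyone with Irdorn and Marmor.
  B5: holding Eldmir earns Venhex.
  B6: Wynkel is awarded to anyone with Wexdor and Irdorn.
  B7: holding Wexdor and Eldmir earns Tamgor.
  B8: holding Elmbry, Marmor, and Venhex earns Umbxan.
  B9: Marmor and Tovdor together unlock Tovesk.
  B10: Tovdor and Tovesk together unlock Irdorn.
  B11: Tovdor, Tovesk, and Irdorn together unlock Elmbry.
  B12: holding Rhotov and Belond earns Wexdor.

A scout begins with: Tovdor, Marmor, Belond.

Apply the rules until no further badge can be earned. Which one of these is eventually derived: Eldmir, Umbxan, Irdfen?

With Marmor and Tovdor, Tovesk is earned (B9).
With Tovdor and Tovesk, Irdorn is earned (B10).
With Irdorn and Marmor, Rhotov is earned (B4).
With Rhotov and Belond, Wexdor is earned (B12).
With Wexdor and Irdorn, Wynkel is earned (B6).
With Wynkel and Irdorn, Irdfen is earned (B1).
Eldmir would need Tovesk, Irdorn, and Tamgor (B3), but Tamgor is never earned. Umbxan would need Elmbry, Marmor, and Venhex (B8), but Venhex is never earned.

Irdfen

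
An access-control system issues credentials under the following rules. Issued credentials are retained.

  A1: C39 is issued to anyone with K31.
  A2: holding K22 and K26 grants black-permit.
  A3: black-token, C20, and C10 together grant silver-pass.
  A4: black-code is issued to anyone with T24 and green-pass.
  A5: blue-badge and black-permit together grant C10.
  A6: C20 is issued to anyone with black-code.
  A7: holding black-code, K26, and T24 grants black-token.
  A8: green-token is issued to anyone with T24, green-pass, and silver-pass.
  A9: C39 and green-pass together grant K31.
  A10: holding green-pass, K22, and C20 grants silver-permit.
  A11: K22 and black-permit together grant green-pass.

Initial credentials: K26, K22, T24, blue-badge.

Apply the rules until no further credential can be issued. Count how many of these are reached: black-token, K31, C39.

Holding K22 and K26 grants black-permit (A2).
Holding K22 and black-permit grants green-pass (A11).
Holding T24 and green-pass grants black-code (A4).
Holding black-code, K26, and T24 grants black-token (A7).
black-token: reached.
K31 would need C39 and green-pass (A9), but C39 is never granted.
C39 would need K31 (A1), but K31 is never granted.
Reached: black-token — 1 of the 3.

1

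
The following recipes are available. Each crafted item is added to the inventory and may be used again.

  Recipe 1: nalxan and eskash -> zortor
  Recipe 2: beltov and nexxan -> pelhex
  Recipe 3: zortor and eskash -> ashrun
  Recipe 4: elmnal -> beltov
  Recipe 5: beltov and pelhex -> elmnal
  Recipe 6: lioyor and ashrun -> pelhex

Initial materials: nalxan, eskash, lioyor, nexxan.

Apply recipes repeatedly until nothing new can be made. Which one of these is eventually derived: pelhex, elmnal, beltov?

pelhex

nalxan and eskash -> zortor (Recipe 1).
Using Recipe 3, zortor and eskash make ashrun.
lioyor and ashrun -> pelhex (Recipe 6).
elmnal would need beltov and pelhex (Recipe 5), but beltov is never obtained. beltov would need elmnal (Recipe 4), but elmnal is never obtained.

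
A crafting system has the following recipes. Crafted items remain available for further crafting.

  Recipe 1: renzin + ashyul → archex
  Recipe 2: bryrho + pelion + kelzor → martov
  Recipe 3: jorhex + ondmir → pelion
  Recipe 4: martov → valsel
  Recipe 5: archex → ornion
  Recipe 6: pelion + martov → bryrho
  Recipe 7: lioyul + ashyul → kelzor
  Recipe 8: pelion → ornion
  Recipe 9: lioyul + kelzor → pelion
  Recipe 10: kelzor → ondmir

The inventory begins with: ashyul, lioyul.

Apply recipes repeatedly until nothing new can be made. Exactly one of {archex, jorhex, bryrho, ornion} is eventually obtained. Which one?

ornion

Using Recipe 7, lioyul and ashyul make kelzor.
lioyul + kelzor → pelion (Recipe 9).
pelion → ornion (Recipe 8).
archex would need renzin and ashyul (Recipe 1), but renzin is never obtained. No rule produces jorhex, and it is not given. bryrho would need pelion and martov (Recipe 6), but martov is never obtained.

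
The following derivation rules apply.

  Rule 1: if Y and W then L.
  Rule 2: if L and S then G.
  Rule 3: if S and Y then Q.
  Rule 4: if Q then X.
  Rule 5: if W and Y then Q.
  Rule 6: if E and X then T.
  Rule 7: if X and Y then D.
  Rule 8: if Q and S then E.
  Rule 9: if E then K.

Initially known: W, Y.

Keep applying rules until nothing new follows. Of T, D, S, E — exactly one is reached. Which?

W and Y hold, so Q follows (Rule 5).
From Q, Rule 4 gives X.
X and Y hold, so D follows (Rule 7).
No rule produces S, and it is not given. E would need Q and S (Rule 8), but S is never established. T would need E and X (Rule 6), but E is never established.

D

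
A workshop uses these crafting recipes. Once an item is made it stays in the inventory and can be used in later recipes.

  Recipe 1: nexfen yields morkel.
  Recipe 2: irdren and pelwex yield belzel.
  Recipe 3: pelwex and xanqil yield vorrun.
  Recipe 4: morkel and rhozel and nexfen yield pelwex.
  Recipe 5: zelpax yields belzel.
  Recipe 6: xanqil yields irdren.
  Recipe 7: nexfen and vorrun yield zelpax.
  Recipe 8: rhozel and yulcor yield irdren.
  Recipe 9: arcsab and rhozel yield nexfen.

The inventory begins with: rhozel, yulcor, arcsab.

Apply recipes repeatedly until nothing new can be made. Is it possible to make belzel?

rhozel and yulcor → irdren (Recipe 8).
arcsab and rhozel → nexfen (Recipe 9).
Using Recipe 1, nexfen makes morkel.
morkel and rhozel and nexfen → pelwex (Recipe 4).
irdren and pelwex → belzel (Recipe 2).

Yes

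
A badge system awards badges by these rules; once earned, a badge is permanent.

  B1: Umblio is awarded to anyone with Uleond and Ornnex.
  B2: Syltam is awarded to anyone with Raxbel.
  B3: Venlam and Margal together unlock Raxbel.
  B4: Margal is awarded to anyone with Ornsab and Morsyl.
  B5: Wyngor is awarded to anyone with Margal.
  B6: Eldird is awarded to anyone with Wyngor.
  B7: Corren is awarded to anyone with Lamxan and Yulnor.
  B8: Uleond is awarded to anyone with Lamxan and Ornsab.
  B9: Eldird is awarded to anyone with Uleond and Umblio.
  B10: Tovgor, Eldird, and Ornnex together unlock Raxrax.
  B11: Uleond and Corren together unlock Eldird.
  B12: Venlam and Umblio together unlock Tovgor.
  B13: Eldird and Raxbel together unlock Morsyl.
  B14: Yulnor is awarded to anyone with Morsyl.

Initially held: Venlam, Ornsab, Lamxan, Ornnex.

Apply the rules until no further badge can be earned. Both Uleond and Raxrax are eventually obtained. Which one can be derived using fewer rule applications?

Uleond: With Lamxan and Ornsab, Uleond is earned (B8). [1 rule application]
Raxrax: With Lamxan and Ornsab, Uleond is earned (B8). With Uleond and Ornnex, Umblio is earned (B1). With Venlam and Umblio, Tovgor is earned (B12). With Uleond and Umblio, Eldird is earned (B9). With Tovgor, Eldird, and Ornnex, Raxrax is earned (B10). [5 rule applications]
Uleond needs fewer.

Uleond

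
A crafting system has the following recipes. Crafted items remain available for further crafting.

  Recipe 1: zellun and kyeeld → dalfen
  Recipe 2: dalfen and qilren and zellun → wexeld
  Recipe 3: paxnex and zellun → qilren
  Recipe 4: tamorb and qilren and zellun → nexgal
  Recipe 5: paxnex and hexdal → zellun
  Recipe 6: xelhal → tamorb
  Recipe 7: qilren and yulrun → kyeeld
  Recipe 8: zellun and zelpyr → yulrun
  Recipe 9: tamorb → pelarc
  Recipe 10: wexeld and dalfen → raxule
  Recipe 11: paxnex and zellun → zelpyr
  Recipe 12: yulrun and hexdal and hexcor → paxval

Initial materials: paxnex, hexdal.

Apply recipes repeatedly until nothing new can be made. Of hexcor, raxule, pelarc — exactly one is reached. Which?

Using Recipe 5, paxnex and hexdal make zellun.
paxnex and zellun → zelpyr (Recipe 11).
Using Recipe 3, paxnex and zellun make qilren.
Using Recipe 8, zellun and zelpyr make yulrun.
Using Recipe 7, qilren and yulrun make kyeeld.
zellun and kyeeld → dalfen (Recipe 1).
Using Recipe 2, dalfen, qilren, and zellun make wexeld.
wexeld and dalfen → raxule (Recipe 10).
No rule produces hexcor, and it is not given. pelarc would need tamorb (Recipe 9), but tamorb is never obtained.

raxule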